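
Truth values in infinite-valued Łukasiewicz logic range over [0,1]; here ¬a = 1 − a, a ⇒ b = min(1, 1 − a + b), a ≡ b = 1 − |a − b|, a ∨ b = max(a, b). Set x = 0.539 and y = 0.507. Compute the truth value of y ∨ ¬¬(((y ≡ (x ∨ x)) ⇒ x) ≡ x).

0.968

x ∨ x = max(0.539, 0.539) = 0.539
y ≡ (x ∨ x) = 1 − |0.507 − 0.539| = 1 − 0.032 = 0.968
(y ≡ (x ∨ x)) ⇒ x = min(1, 1 − 0.968 + 0.539) = min(1, 0.571) = 0.571
((y ≡ (x ∨ x)) ⇒ x) ≡ x = 1 − |0.571 − 0.539| = 1 − 0.032 = 0.968
¬(((y ≡ (x ∨ x)) ⇒ x) ≡ x) = 1 − 0.968 = 0.032
¬¬(((y ≡ (x ∨ x)) ⇒ x) ≡ x) = 1 − 0.032 = 0.968
y ∨ ¬¬(((y ≡ (x ∨ x)) ⇒ x) ≡ x) = max(0.507, 0.968) = 0.968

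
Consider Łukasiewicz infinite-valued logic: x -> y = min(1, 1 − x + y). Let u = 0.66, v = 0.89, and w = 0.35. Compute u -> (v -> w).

v -> w = min(1, 1 − 0.89 + 0.35) = min(1, 0.46) = 0.46
u -> (v -> w) = min(1, 1 − 0.66 + 0.46) = min(1, 0.80) = 0.80

0.80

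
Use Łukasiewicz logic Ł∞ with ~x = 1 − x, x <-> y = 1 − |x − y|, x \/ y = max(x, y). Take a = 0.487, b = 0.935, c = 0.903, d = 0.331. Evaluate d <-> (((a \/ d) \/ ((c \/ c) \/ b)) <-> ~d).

0.597

a \/ d = max(0.487, 0.331) = 0.487
c \/ c = max(0.903, 0.903) = 0.903
(c \/ c) \/ b = max(0.903, 0.935) = 0.935
(a \/ d) \/ ((c \/ c) \/ b) = max(0.487, 0.935) = 0.935
~d = 1 − 0.331 = 0.669
((a \/ d) \/ ((c \/ c) \/ b)) <-> ~d = 1 − |0.935 − 0.669| = 1 − 0.266 = 0.734
d <-> (((a \/ d) \/ ((c \/ c) \/ b)) <-> ~d) = 1 − |0.331 − 0.734| = 1 − 0.403 = 0.597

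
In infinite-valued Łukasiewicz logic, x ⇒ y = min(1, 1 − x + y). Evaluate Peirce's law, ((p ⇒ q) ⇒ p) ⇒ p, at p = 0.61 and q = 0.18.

0.61

p ⇒ q = min(1, 1 − 0.61 + 0.18) = min(1, 0.57) = 0.57
(p ⇒ q) ⇒ p = min(1, 1 − 0.57 + 0.61) = min(1, 1.04) = 1.00
((p ⇒ q) ⇒ p) ⇒ p = min(1, 1 − 1.00 + 0.61) = min(1, 0.61) = 0.61
(The value 0.61 < 1 shows this instance is not satisfied; not a Ł∞-tautology in general.)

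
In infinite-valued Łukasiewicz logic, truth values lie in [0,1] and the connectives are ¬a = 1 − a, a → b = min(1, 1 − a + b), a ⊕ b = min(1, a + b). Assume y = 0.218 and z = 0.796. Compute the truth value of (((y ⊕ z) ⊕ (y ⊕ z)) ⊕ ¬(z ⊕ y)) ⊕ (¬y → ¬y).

y ⊕ z = min(1, 0.218 + 0.796) = min(1, 1.014) = 1.000
(y ⊕ z) ⊕ (y ⊕ z) = min(1, 1.000 + 1.000) = min(1, 2.000) = 1.000
z ⊕ y = min(1, 0.796 + 0.218) = min(1, 1.014) = 1.000
¬(z ⊕ y) = 1 − 1.000 = 0.000
((y ⊕ z) ⊕ (y ⊕ z)) ⊕ ¬(z ⊕ y) = min(1, 1.000 + 0.000) = min(1, 1.000) = 1.000
¬y = 1 − 0.218 = 0.782
¬y → ¬y = min(1, 1 − 0.782 + 0.782) = min(1, 1.000) = 1.000
(((y ⊕ z) ⊕ (y ⊕ z)) ⊕ ¬(z ⊕ y)) ⊕ (¬y → ¬y) = min(1, 1.000 + 1.000) = min(1, 2.000) = 1.000

1.000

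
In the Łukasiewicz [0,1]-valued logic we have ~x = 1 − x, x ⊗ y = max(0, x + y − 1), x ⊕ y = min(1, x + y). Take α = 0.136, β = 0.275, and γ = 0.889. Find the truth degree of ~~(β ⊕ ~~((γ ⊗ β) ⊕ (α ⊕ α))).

0.711

γ ⊗ β = max(0, 0.889 + 0.275 − 1) = max(0, 0.164) = 0.164
α ⊕ α = min(1, 0.136 + 0.136) = min(1, 0.272) = 0.272
(γ ⊗ β) ⊕ (α ⊕ α) = min(1, 0.164 + 0.272) = min(1, 0.436) = 0.436
~((γ ⊗ β) ⊕ (α ⊕ α)) = 1 − 0.436 = 0.564
~~((γ ⊗ β) ⊕ (α ⊕ α)) = 1 − 0.564 = 0.436
β ⊕ ~~((γ ⊗ β) ⊕ (α ⊕ α)) = min(1, 0.275 + 0.436) = min(1, 0.711) = 0.711
~(β ⊕ ~~((γ ⊗ β) ⊕ (α ⊕ α))) = 1 − 0.711 = 0.289
~~(β ⊕ ~~((γ ⊗ β) ⊕ (α ⊕ α))) = 1 − 0.289 = 0.711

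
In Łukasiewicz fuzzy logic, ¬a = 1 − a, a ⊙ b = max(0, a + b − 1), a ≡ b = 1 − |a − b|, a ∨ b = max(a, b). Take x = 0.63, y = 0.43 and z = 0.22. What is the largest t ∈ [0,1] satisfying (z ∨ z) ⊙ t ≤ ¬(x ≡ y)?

z ∨ z = max(0.22, 0.22) = 0.22
So the left factor is z ∨ z = 0.22.
x ≡ y = 1 − |0.63 − 0.43| = 1 − 0.20 = 0.80
¬(x ≡ y) = 1 − 0.80 = 0.20
So the right-hand bound is ¬(x ≡ y) = 0.20.
The residuum of the Łukasiewicz t-norm gives the supremum: min(1, 1 − 0.22 + 0.20).
1 − 0.22 + 0.20 = 0.98, so t = min(1, 0.98) = 0.98.
Check: 0.22 ⊙ 0.98 = max(0, 0.20) = 0.20 ≤ 0.20.

0.98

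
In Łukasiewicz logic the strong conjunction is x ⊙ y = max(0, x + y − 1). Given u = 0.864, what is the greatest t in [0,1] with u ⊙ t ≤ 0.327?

0.463

The residuum of the Łukasiewicz t-norm gives the supremum: min(1, 1 − 0.864 + 0.327).
1 − 0.864 + 0.327 = 0.463, so t = min(1, 0.463) = 0.463.
Check: 0.864 ⊙ 0.463 = max(0, 0.327) = 0.327 ≤ 0.327.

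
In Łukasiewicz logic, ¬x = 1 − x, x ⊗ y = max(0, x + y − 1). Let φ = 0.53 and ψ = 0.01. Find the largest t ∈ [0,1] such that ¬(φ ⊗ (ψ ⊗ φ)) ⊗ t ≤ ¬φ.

ψ ⊗ φ = max(0, 0.01 + 0.53 − 1) = max(0, -0.46) = 0.00
φ ⊗ (ψ ⊗ φ) = max(0, 0.53 + 0.00 − 1) = max(0, -0.47) = 0.00
¬(φ ⊗ (ψ ⊗ φ)) = 1 − 0.00 = 1.00
So the left factor is ¬(φ ⊗ (ψ ⊗ φ)) = 1.00.
¬φ = 1 − 0.53 = 0.47
So the right-hand bound is ¬φ = 0.47.
The residuum of the Łukasiewicz t-norm gives the supremum: min(1, 1 − 1.00 + 0.47).
1 − 1.00 + 0.47 = 0.47, so t = min(1, 0.47) = 0.47.
Check: 1.00 ⊗ 0.47 = max(0, 0.47) = 0.47 ≤ 0.47.

0.47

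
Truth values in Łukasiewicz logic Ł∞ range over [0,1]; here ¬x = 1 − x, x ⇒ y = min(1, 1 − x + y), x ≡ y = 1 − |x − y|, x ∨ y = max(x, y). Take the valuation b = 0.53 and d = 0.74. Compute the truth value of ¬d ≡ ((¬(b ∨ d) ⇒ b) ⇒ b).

0.73

¬d = 1 − 0.74 = 0.26
b ∨ d = max(0.53, 0.74) = 0.74
¬(b ∨ d) = 1 − 0.74 = 0.26
¬(b ∨ d) ⇒ b = min(1, 1 − 0.26 + 0.53) = min(1, 1.27) = 1.00
(¬(b ∨ d) ⇒ b) ⇒ b = min(1, 1 − 1.00 + 0.53) = min(1, 0.53) = 0.53
¬d ≡ ((¬(b ∨ d) ⇒ b) ⇒ b) = 1 − |0.26 − 0.53| = 1 − 0.27 = 0.73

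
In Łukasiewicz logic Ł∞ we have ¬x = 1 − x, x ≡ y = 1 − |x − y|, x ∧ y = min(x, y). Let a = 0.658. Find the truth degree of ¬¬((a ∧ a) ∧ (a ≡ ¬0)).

0.658

a ∧ a = min(0.658, 0.658) = 0.658
¬0 = 1 − 0.000 = 1.000
a ≡ ¬0 = 1 − |0.658 − 1.000| = 1 − 0.342 = 0.658
(a ∧ a) ∧ (a ≡ ¬0) = min(0.658, 0.658) = 0.658
¬((a ∧ a) ∧ (a ≡ ¬0)) = 1 − 0.658 = 0.342
¬¬((a ∧ a) ∧ (a ≡ ¬0)) = 1 − 0.342 = 0.658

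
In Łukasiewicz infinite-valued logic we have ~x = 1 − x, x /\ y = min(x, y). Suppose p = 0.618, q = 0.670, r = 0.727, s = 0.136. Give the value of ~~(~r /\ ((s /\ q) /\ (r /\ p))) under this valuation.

0.136

~r = 1 − 0.727 = 0.273
s /\ q = min(0.136, 0.670) = 0.136
r /\ p = min(0.727, 0.618) = 0.618
(s /\ q) /\ (r /\ p) = min(0.136, 0.618) = 0.136
~r /\ ((s /\ q) /\ (r /\ p)) = min(0.273, 0.136) = 0.136
~(~r /\ ((s /\ q) /\ (r /\ p))) = 1 − 0.136 = 0.864
~~(~r /\ ((s /\ q) /\ (r /\ p))) = 1 − 0.864 = 0.136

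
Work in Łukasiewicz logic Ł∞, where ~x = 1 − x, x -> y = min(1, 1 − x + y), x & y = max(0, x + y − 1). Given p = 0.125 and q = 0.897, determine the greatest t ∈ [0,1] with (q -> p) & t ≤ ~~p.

q -> p = min(1, 1 − 0.897 + 0.125) = min(1, 0.228) = 0.228
So the left factor is q -> p = 0.228.
~p = 1 − 0.125 = 0.875
~~p = 1 − 0.875 = 0.125
So the right-hand bound is ~~p = 0.125.
The residuum of the Łukasiewicz t-norm gives the supremum: min(1, 1 − 0.228 + 0.125).
1 − 0.228 + 0.125 = 0.897, so t = min(1, 0.897) = 0.897.
Check: 0.228 & 0.897 = max(0, 0.125) = 0.125 ≤ 0.125.

0.897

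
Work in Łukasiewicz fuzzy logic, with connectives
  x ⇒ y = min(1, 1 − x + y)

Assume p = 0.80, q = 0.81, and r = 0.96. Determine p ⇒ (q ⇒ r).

q ⇒ r = min(1, 1 − 0.81 + 0.96) = min(1, 1.15) = 1.00
p ⇒ (q ⇒ r) = min(1, 1 − 0.80 + 1.00) = min(1, 1.20) = 1.00

1.00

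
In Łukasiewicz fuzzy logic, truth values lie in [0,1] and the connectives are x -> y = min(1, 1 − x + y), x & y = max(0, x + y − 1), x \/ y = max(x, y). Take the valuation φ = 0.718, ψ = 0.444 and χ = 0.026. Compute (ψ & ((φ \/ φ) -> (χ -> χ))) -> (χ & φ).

φ \/ φ = max(0.718, 0.718) = 0.718
χ -> χ = min(1, 1 − 0.026 + 0.026) = min(1, 1.000) = 1.000
(φ \/ φ) -> (χ -> χ) = min(1, 1 − 0.718 + 1.000) = min(1, 1.282) = 1.000
ψ & ((φ \/ φ) -> (χ -> χ)) = max(0, 0.444 + 1.000 − 1) = max(0, 0.444) = 0.444
χ & φ = max(0, 0.026 + 0.718 − 1) = max(0, -0.256) = 0.000
(ψ & ((φ \/ φ) -> (χ -> χ))) -> (χ & φ) = min(1, 1 − 0.444 + 0.000) = min(1, 0.556) = 0.556

0.556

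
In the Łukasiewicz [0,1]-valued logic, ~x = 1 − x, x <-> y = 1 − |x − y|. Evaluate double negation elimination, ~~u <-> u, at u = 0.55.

1.00

~u = 1 − 0.55 = 0.45
~~u = 1 − 0.45 = 0.55
~~u <-> u = 1 − |0.55 − 0.55| = 1 − 0.00 = 1.00
(As expected: always 1 in Ł∞ since negation is involutive.)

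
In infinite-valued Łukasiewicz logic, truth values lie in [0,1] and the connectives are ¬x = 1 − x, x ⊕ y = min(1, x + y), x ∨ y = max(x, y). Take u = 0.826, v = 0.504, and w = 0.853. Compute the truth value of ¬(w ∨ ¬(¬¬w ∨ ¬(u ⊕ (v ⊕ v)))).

0.147

¬w = 1 − 0.853 = 0.147
¬¬w = 1 − 0.147 = 0.853
v ⊕ v = min(1, 0.504 + 0.504) = min(1, 1.008) = 1.000
u ⊕ (v ⊕ v) = min(1, 0.826 + 1.000) = min(1, 1.826) = 1.000
¬(u ⊕ (v ⊕ v)) = 1 − 1.000 = 0.000
¬¬w ∨ ¬(u ⊕ (v ⊕ v)) = max(0.853, 0.000) = 0.853
¬(¬¬w ∨ ¬(u ⊕ (v ⊕ v))) = 1 − 0.853 = 0.147
w ∨ ¬(¬¬w ∨ ¬(u ⊕ (v ⊕ v))) = max(0.853, 0.147) = 0.853
¬(w ∨ ¬(¬¬w ∨ ¬(u ⊕ (v ⊕ v)))) = 1 − 0.853 = 0.147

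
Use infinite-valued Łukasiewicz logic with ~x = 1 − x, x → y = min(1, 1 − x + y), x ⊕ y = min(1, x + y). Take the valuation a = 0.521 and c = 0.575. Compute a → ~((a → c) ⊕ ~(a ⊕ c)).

a → c = min(1, 1 − 0.521 + 0.575) = min(1, 1.054) = 1.000
a ⊕ c = min(1, 0.521 + 0.575) = min(1, 1.096) = 1.000
~(a ⊕ c) = 1 − 1.000 = 0.000
(a → c) ⊕ ~(a ⊕ c) = min(1, 1.000 + 0.000) = min(1, 1.000) = 1.000
~((a → c) ⊕ ~(a ⊕ c)) = 1 − 1.000 = 0.000
a → ~((a → c) ⊕ ~(a ⊕ c)) = min(1, 1 − 0.521 + 0.000) = min(1, 0.479) = 0.479

0.479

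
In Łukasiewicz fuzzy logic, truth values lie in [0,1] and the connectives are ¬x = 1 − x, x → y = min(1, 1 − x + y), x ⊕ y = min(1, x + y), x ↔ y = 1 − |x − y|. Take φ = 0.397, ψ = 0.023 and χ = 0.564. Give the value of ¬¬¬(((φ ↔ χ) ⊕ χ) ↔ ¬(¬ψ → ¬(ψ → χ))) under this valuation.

φ ↔ χ = 1 − |0.397 − 0.564| = 1 − 0.167 = 0.833
(φ ↔ χ) ⊕ χ = min(1, 0.833 + 0.564) = min(1, 1.397) = 1.000
¬ψ = 1 − 0.023 = 0.977
ψ → χ = min(1, 1 − 0.023 + 0.564) = min(1, 1.541) = 1.000
¬(ψ → χ) = 1 − 1.000 = 0.000
¬ψ → ¬(ψ → χ) = min(1, 1 − 0.977 + 0.000) = min(1, 0.023) = 0.023
¬(¬ψ → ¬(ψ → χ)) = 1 − 0.023 = 0.977
((φ ↔ χ) ⊕ χ) ↔ ¬(¬ψ → ¬(ψ → χ)) = 1 − |1.000 − 0.977| = 1 − 0.023 = 0.977
¬(((φ ↔ χ) ⊕ χ) ↔ ¬(¬ψ → ¬(ψ → χ))) = 1 − 0.977 = 0.023
¬¬(((φ ↔ χ) ⊕ χ) ↔ ¬(¬ψ → ¬(ψ → χ))) = 1 − 0.023 = 0.977
¬¬¬(((φ ↔ χ) ⊕ χ) ↔ ¬(¬ψ → ¬(ψ → χ))) = 1 − 0.977 = 0.023

0.023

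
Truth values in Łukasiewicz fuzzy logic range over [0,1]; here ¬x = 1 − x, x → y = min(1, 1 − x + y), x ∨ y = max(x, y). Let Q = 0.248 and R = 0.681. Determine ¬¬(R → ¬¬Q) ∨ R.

¬Q = 1 − 0.248 = 0.752
¬¬Q = 1 − 0.752 = 0.248
R → ¬¬Q = min(1, 1 − 0.681 + 0.248) = min(1, 0.567) = 0.567
¬(R → ¬¬Q) = 1 − 0.567 = 0.433
¬¬(R → ¬¬Q) = 1 − 0.433 = 0.567
¬¬(R → ¬¬Q) ∨ R = max(0.567, 0.681) = 0.681

0.681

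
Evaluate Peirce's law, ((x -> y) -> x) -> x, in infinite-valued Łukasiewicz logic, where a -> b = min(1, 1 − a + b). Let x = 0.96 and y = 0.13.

0.96

x -> y = min(1, 1 − 0.96 + 0.13) = min(1, 0.17) = 0.17
(x -> y) -> x = min(1, 1 − 0.17 + 0.96) = min(1, 1.79) = 1.00
((x -> y) -> x) -> x = min(1, 1 − 1.00 + 0.96) = min(1, 0.96) = 0.96
(The value 0.96 < 1 shows this instance is not satisfied; not a Ł∞-tautology in general.)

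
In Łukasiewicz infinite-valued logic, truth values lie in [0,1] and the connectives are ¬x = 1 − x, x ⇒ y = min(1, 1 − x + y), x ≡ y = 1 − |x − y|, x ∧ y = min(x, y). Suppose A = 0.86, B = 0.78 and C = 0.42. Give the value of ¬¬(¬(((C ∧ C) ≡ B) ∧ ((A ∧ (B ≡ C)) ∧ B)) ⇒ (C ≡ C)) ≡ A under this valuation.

C ∧ C = min(0.42, 0.42) = 0.42
(C ∧ C) ≡ B = 1 − |0.42 − 0.78| = 1 − 0.36 = 0.64
B ≡ C = 1 − |0.78 − 0.42| = 1 − 0.36 = 0.64
A ∧ (B ≡ C) = min(0.86, 0.64) = 0.64
(A ∧ (B ≡ C)) ∧ B = min(0.64, 0.78) = 0.64
((C ∧ C) ≡ B) ∧ ((A ∧ (B ≡ C)) ∧ B) = min(0.64, 0.64) = 0.64
¬(((C ∧ C) ≡ B) ∧ ((A ∧ (B ≡ C)) ∧ B)) = 1 − 0.64 = 0.36
C ≡ C = 1 − |0.42 − 0.42| = 1 − 0.00 = 1.00
¬(((C ∧ C) ≡ B) ∧ ((A ∧ (B ≡ C)) ∧ B)) ⇒ (C ≡ C) = min(1, 1 − 0.36 + 1.00) = min(1, 1.64) = 1.00
¬(¬(((C ∧ C) ≡ B) ∧ ((A ∧ (B ≡ C)) ∧ B)) ⇒ (C ≡ C)) = 1 − 1.00 = 0.00
¬¬(¬(((C ∧ C) ≡ B) ∧ ((A ∧ (B ≡ C)) ∧ B)) ⇒ (C ≡ C)) = 1 − 0.00 = 1.00
¬¬(¬(((C ∧ C) ≡ B) ∧ ((A ∧ (B ≡ C)) ∧ B)) ⇒ (C ≡ C)) ≡ A = 1 − |1.00 − 0.86| = 1 − 0.14 = 0.86

0.86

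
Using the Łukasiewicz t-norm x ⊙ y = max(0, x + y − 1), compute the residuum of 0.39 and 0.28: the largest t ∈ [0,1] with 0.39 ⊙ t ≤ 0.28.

The residuum of the Łukasiewicz t-norm gives the supremum: min(1, 1 − 0.39 + 0.28).
1 − 0.39 + 0.28 = 0.89, so t = min(1, 0.89) = 0.89.
Check: 0.39 ⊙ 0.89 = max(0, 0.28) = 0.28 ≤ 0.28.

0.89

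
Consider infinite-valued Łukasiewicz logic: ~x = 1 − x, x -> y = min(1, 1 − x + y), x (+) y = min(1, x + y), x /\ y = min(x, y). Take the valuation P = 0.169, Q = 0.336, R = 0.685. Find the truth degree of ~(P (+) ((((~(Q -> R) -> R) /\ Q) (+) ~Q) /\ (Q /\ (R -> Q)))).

Q -> R = min(1, 1 − 0.336 + 0.685) = min(1, 1.349) = 1.000
~(Q -> R) = 1 − 1.000 = 0.000
~(Q -> R) -> R = min(1, 1 − 0.000 + 0.685) = min(1, 1.685) = 1.000
(~(Q -> R) -> R) /\ Q = min(1.000, 0.336) = 0.336
~Q = 1 − 0.336 = 0.664
((~(Q -> R) -> R) /\ Q) (+) ~Q = min(1, 0.336 + 0.664) = min(1, 1.000) = 1.000
R -> Q = min(1, 1 − 0.685 + 0.336) = min(1, 0.651) = 0.651
Q /\ (R -> Q) = min(0.336, 0.651) = 0.336
(((~(Q -> R) -> R) /\ Q) (+) ~Q) /\ (Q /\ (R -> Q)) = min(1.000, 0.336) = 0.336
P (+) ((((~(Q -> R) -> R) /\ Q) (+) ~Q) /\ (Q /\ (R -> Q))) = min(1, 0.169 + 0.336) = min(1, 0.505) = 0.505
~(P (+) ((((~(Q -> R) -> R) /\ Q) (+) ~Q) /\ (Q /\ (R -> Q)))) = 1 − 0.505 = 0.495

0.495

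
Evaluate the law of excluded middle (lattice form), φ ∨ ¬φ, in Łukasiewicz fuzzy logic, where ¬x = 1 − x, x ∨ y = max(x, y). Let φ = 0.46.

0.54

¬φ = 1 − 0.46 = 0.54
φ ∨ ¬φ = max(0.46, 0.54) = 0.54
(The value 0.54 < 1 shows this instance is not satisfied; not a Ł∞-tautology — its value is max(a, 1−a).)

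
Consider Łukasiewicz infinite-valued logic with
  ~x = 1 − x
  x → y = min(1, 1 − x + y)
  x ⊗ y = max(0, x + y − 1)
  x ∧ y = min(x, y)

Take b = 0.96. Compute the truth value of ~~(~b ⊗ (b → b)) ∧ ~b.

0.04

~b = 1 − 0.96 = 0.04
b → b = min(1, 1 − 0.96 + 0.96) = min(1, 1.00) = 1.00
~b ⊗ (b → b) = max(0, 0.04 + 1.00 − 1) = max(0, 0.04) = 0.04
~(~b ⊗ (b → b)) = 1 − 0.04 = 0.96
~~(~b ⊗ (b → b)) = 1 − 0.96 = 0.04
~~(~b ⊗ (b → b)) ∧ ~b = min(0.04, 0.04) = 0.04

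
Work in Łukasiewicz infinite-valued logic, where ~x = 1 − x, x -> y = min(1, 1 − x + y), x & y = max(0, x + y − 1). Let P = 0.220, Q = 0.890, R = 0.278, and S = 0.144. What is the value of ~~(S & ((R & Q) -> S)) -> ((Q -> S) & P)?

R & Q = max(0, 0.278 + 0.890 − 1) = max(0, 0.168) = 0.168
(R & Q) -> S = min(1, 1 − 0.168 + 0.144) = min(1, 0.976) = 0.976
S & ((R & Q) -> S) = max(0, 0.144 + 0.976 − 1) = max(0, 0.120) = 0.120
~(S & ((R & Q) -> S)) = 1 − 0.120 = 0.880
~~(S & ((R & Q) -> S)) = 1 − 0.880 = 0.120
Q -> S = min(1, 1 − 0.890 + 0.144) = min(1, 0.254) = 0.254
(Q -> S) & P = max(0, 0.254 + 0.220 − 1) = max(0, -0.526) = 0.000
~~(S & ((R & Q) -> S)) -> ((Q -> S) & P) = min(1, 1 − 0.120 + 0.000) = min(1, 0.880) = 0.880

0.880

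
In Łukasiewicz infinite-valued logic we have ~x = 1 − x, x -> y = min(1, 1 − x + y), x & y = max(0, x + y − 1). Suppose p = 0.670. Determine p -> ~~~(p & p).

0.990

p & p = max(0, 0.670 + 0.670 − 1) = max(0, 0.340) = 0.340
~(p & p) = 1 − 0.340 = 0.660
~~(p & p) = 1 − 0.660 = 0.340
~~~(p & p) = 1 − 0.340 = 0.660
p -> ~~~(p & p) = min(1, 1 − 0.670 + 0.660) = min(1, 0.990) = 0.990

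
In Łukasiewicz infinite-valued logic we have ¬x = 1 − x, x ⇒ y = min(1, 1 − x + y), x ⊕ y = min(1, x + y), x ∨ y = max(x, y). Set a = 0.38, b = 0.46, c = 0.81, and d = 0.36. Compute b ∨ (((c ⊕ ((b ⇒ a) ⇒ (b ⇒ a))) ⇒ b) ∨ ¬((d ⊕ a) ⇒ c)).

b ⇒ a = min(1, 1 − 0.46 + 0.38) = min(1, 0.92) = 0.92
(b ⇒ a) ⇒ (b ⇒ a) = min(1, 1 − 0.92 + 0.92) = min(1, 1.00) = 1.00
c ⊕ ((b ⇒ a) ⇒ (b ⇒ a)) = min(1, 0.81 + 1.00) = min(1, 1.81) = 1.00
(c ⊕ ((b ⇒ a) ⇒ (b ⇒ a))) ⇒ b = min(1, 1 − 1.00 + 0.46) = min(1, 0.46) = 0.46
d ⊕ a = min(1, 0.36 + 0.38) = min(1, 0.74) = 0.74
(d ⊕ a) ⇒ c = min(1, 1 − 0.74 + 0.81) = min(1, 1.07) = 1.00
¬((d ⊕ a) ⇒ c) = 1 − 1.00 = 0.00
((c ⊕ ((b ⇒ a) ⇒ (b ⇒ a))) ⇒ b) ∨ ¬((d ⊕ a) ⇒ c) = max(0.46, 0.00) = 0.46
b ∨ (((c ⊕ ((b ⇒ a) ⇒ (b ⇒ a))) ⇒ b) ∨ ¬((d ⊕ a) ⇒ c)) = max(0.46, 0.46) = 0.46

0.46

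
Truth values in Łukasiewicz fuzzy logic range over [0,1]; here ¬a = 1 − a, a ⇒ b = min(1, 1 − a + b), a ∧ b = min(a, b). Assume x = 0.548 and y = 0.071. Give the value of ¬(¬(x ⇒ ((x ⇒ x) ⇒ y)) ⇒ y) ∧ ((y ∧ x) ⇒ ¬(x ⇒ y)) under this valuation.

x ⇒ x = min(1, 1 − 0.548 + 0.548) = min(1, 1.000) = 1.000
(x ⇒ x) ⇒ y = min(1, 1 − 1.000 + 0.071) = min(1, 0.071) = 0.071
x ⇒ ((x ⇒ x) ⇒ y) = min(1, 1 − 0.548 + 0.071) = min(1, 0.523) = 0.523
¬(x ⇒ ((x ⇒ x) ⇒ y)) = 1 − 0.523 = 0.477
¬(x ⇒ ((x ⇒ x) ⇒ y)) ⇒ y = min(1, 1 − 0.477 + 0.071) = min(1, 0.594) = 0.594
¬(¬(x ⇒ ((x ⇒ x) ⇒ y)) ⇒ y) = 1 − 0.594 = 0.406
y ∧ x = min(0.071, 0.548) = 0.071
x ⇒ y = min(1, 1 − 0.548 + 0.071) = min(1, 0.523) = 0.523
¬(x ⇒ y) = 1 − 0.523 = 0.477
(y ∧ x) ⇒ ¬(x ⇒ y) = min(1, 1 − 0.071 + 0.477) = min(1, 1.406) = 1.000
¬(¬(x ⇒ ((x ⇒ x) ⇒ y)) ⇒ y) ∧ ((y ∧ x) ⇒ ¬(x ⇒ y)) = min(0.406, 1.000) = 0.406

0.406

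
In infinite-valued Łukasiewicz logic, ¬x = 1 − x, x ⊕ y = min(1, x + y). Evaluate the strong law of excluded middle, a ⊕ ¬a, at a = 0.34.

1.00

¬a = 1 − 0.34 = 0.66
a ⊕ ¬a = min(1, 0.34 + 0.66) = min(1, 1.00) = 1.00
(As expected: always 1 in Ł∞ since a ⊕ (1−a) = 1.)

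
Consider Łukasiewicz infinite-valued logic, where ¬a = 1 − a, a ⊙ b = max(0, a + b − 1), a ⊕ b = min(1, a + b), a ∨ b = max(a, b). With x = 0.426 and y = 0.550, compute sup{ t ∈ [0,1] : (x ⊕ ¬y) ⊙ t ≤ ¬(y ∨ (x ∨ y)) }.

¬y = 1 − 0.550 = 0.450
x ⊕ ¬y = min(1, 0.426 + 0.450) = min(1, 0.876) = 0.876
So the left factor is x ⊕ ¬y = 0.876.
x ∨ y = max(0.426, 0.550) = 0.550
y ∨ (x ∨ y) = max(0.550, 0.550) = 0.550
¬(y ∨ (x ∨ y)) = 1 − 0.550 = 0.450
So the right-hand bound is ¬(y ∨ (x ∨ y)) = 0.450.
The residuum of the Łukasiewicz t-norm gives the supremum: min(1, 1 − 0.876 + 0.450).
1 − 0.876 + 0.450 = 0.574, so t = min(1, 0.574) = 0.574.
Check: 0.876 ⊙ 0.574 = max(0, 0.450) = 0.450 ≤ 0.450.

0.574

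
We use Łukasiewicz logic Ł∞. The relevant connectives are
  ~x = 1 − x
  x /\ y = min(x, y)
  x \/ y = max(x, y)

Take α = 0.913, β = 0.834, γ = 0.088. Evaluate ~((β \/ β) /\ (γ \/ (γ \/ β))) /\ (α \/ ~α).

0.166

β \/ β = max(0.834, 0.834) = 0.834
γ \/ β = max(0.088, 0.834) = 0.834
γ \/ (γ \/ β) = max(0.088, 0.834) = 0.834
(β \/ β) /\ (γ \/ (γ \/ β)) = min(0.834, 0.834) = 0.834
~((β \/ β) /\ (γ \/ (γ \/ β))) = 1 − 0.834 = 0.166
~α = 1 − 0.913 = 0.087
α \/ ~α = max(0.913, 0.087) = 0.913
~((β \/ β) /\ (γ \/ (γ \/ β))) /\ (α \/ ~α) = min(0.166, 0.913) = 0.166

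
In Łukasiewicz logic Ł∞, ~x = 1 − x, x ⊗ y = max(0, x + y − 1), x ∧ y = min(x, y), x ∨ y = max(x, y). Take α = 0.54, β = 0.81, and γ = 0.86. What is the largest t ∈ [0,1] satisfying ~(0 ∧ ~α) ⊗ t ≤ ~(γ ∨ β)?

~α = 1 − 0.54 = 0.46
0 ∧ ~α = min(0.00, 0.46) = 0.00
~(0 ∧ ~α) = 1 − 0.00 = 1.00
So the left factor is ~(0 ∧ ~α) = 1.00.
γ ∨ β = max(0.86, 0.81) = 0.86
~(γ ∨ β) = 1 − 0.86 = 0.14
So the right-hand bound is ~(γ ∨ β) = 0.14.
The residuum of the Łukasiewicz t-norm gives the supremum: min(1, 1 − 1.00 + 0.14).
1 − 1.00 + 0.14 = 0.14, so t = min(1, 0.14) = 0.14.
Check: 1.00 ⊗ 0.14 = max(0, 0.14) = 0.14 ≤ 0.14.

0.14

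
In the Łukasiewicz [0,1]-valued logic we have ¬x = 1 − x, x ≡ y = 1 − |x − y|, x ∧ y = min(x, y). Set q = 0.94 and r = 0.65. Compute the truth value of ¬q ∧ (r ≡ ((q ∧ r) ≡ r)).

0.06

¬q = 1 − 0.94 = 0.06
q ∧ r = min(0.94, 0.65) = 0.65
(q ∧ r) ≡ r = 1 − |0.65 − 0.65| = 1 − 0.00 = 1.00
r ≡ ((q ∧ r) ≡ r) = 1 − |0.65 − 1.00| = 1 − 0.35 = 0.65
¬q ∧ (r ≡ ((q ∧ r) ≡ r)) = min(0.06, 0.65) = 0.06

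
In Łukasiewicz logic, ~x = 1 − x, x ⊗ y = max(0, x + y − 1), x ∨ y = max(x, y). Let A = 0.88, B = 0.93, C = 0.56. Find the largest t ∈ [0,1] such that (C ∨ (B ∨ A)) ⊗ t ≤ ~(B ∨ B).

0.14

B ∨ A = max(0.93, 0.88) = 0.93
C ∨ (B ∨ A) = max(0.56, 0.93) = 0.93
So the left factor is C ∨ (B ∨ A) = 0.93.
B ∨ B = max(0.93, 0.93) = 0.93
~(B ∨ B) = 1 − 0.93 = 0.07
So the right-hand bound is ~(B ∨ B) = 0.07.
The residuum of the Łukasiewicz t-norm gives the supremum: min(1, 1 − 0.93 + 0.07).
1 − 0.93 + 0.07 = 0.14, so t = min(1, 0.14) = 0.14.
Check: 0.93 ⊗ 0.14 = max(0, 0.07) = 0.07 ≤ 0.07.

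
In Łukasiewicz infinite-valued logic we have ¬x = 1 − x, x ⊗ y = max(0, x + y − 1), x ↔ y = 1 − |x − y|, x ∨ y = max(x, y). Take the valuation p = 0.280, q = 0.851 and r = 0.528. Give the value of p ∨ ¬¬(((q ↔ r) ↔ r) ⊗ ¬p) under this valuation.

q ↔ r = 1 − |0.851 − 0.528| = 1 − 0.323 = 0.677
(q ↔ r) ↔ r = 1 − |0.677 − 0.528| = 1 − 0.149 = 0.851
¬p = 1 − 0.280 = 0.720
((q ↔ r) ↔ r) ⊗ ¬p = max(0, 0.851 + 0.720 − 1) = max(0, 0.571) = 0.571
¬(((q ↔ r) ↔ r) ⊗ ¬p) = 1 − 0.571 = 0.429
¬¬(((q ↔ r) ↔ r) ⊗ ¬p) = 1 − 0.429 = 0.571
p ∨ ¬¬(((q ↔ r) ↔ r) ⊗ ¬p) = max(0.280, 0.571) = 0.571

0.571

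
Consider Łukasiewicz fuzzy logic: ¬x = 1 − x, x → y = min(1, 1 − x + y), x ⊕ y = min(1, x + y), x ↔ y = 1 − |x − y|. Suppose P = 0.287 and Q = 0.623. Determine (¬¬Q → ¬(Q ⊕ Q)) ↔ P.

¬Q = 1 − 0.623 = 0.377
¬¬Q = 1 − 0.377 = 0.623
Q ⊕ Q = min(1, 0.623 + 0.623) = min(1, 1.246) = 1.000
¬(Q ⊕ Q) = 1 − 1.000 = 0.000
¬¬Q → ¬(Q ⊕ Q) = min(1, 1 − 0.623 + 0.000) = min(1, 0.377) = 0.377
(¬¬Q → ¬(Q ⊕ Q)) ↔ P = 1 − |0.377 − 0.287| = 1 − 0.090 = 0.910

0.910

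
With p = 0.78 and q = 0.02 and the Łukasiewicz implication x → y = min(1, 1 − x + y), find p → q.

p → q = min(1, 1 − 0.78 + 0.02) = min(1, 0.24) = 0.24
For comparison, the Gödel implication (1 if x ≤ y else y) would give 0.02.

0.24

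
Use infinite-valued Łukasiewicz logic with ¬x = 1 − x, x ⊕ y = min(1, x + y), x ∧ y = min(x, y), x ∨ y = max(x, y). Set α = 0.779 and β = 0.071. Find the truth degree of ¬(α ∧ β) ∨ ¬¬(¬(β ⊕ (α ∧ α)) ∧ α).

0.929

α ∧ β = min(0.779, 0.071) = 0.071
¬(α ∧ β) = 1 − 0.071 = 0.929
α ∧ α = min(0.779, 0.779) = 0.779
β ⊕ (α ∧ α) = min(1, 0.071 + 0.779) = min(1, 0.850) = 0.850
¬(β ⊕ (α ∧ α)) = 1 − 0.850 = 0.150
¬(β ⊕ (α ∧ α)) ∧ α = min(0.150, 0.779) = 0.150
¬(¬(β ⊕ (α ∧ α)) ∧ α) = 1 − 0.150 = 0.850
¬¬(¬(β ⊕ (α ∧ α)) ∧ α) = 1 − 0.850 = 0.150
¬(α ∧ β) ∨ ¬¬(¬(β ⊕ (α ∧ α)) ∧ α) = max(0.929, 0.150) = 0.929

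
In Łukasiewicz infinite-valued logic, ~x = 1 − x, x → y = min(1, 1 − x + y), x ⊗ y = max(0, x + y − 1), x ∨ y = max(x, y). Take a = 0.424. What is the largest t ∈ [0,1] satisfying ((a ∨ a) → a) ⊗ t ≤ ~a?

a ∨ a = max(0.424, 0.424) = 0.424
(a ∨ a) → a = min(1, 1 − 0.424 + 0.424) = min(1, 1.000) = 1.000
So the left factor is (a ∨ a) → a = 1.000.
~a = 1 − 0.424 = 0.576
So the right-hand bound is ~a = 0.576.
The residuum of the Łukasiewicz t-norm gives the supremum: min(1, 1 − 1.000 + 0.576).
1 − 1.000 + 0.576 = 0.576, so t = min(1, 0.576) = 0.576.
Check: 1.000 ⊗ 0.576 = max(0, 0.576) = 0.576 ≤ 0.576.

0.576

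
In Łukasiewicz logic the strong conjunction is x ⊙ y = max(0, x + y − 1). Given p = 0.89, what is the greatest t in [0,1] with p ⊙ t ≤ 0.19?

The residuum of the Łukasiewicz t-norm gives the supremum: min(1, 1 − 0.89 + 0.19).
1 − 0.89 + 0.19 = 0.30, so t = min(1, 0.30) = 0.30.
Check: 0.89 ⊙ 0.30 = max(0, 0.19) = 0.19 ≤ 0.19.

0.30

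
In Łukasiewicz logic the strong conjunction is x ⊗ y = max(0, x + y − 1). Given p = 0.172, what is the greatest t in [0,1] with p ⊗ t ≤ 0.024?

The residuum of the Łukasiewicz t-norm gives the supremum: min(1, 1 − 0.172 + 0.024).
1 − 0.172 + 0.024 = 0.852, so t = min(1, 0.852) = 0.852.
Check: 0.172 ⊗ 0.852 = max(0, 0.024) = 0.024 ≤ 0.024.

0.852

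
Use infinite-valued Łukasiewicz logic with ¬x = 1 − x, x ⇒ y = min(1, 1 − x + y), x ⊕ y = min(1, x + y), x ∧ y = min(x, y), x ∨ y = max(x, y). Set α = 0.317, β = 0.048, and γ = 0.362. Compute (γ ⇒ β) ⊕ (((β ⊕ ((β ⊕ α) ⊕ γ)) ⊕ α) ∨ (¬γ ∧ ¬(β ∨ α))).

γ ⇒ β = min(1, 1 − 0.362 + 0.048) = min(1, 0.686) = 0.686
β ⊕ α = min(1, 0.048 + 0.317) = min(1, 0.365) = 0.365
(β ⊕ α) ⊕ γ = min(1, 0.365 + 0.362) = min(1, 0.727) = 0.727
β ⊕ ((β ⊕ α) ⊕ γ) = min(1, 0.048 + 0.727) = min(1, 0.775) = 0.775
(β ⊕ ((β ⊕ α) ⊕ γ)) ⊕ α = min(1, 0.775 + 0.317) = min(1, 1.092) = 1.000
¬γ = 1 − 0.362 = 0.638
β ∨ α = max(0.048, 0.317) = 0.317
¬(β ∨ α) = 1 − 0.317 = 0.683
¬γ ∧ ¬(β ∨ α) = min(0.638, 0.683) = 0.638
((β ⊕ ((β ⊕ α) ⊕ γ)) ⊕ α) ∨ (¬γ ∧ ¬(β ∨ α)) = max(1.000, 0.638) = 1.000
(γ ⇒ β) ⊕ (((β ⊕ ((β ⊕ α) ⊕ γ)) ⊕ α) ∨ (¬γ ∧ ¬(β ∨ α))) = min(1, 0.686 + 1.000) = min(1, 1.686) = 1.000

1.000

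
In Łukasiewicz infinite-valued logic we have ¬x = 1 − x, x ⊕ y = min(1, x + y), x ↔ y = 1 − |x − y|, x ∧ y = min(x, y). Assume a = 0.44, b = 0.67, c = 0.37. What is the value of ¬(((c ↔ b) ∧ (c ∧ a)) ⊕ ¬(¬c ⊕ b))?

0.63

c ↔ b = 1 − |0.37 − 0.67| = 1 − 0.30 = 0.70
c ∧ a = min(0.37, 0.44) = 0.37
(c ↔ b) ∧ (c ∧ a) = min(0.70, 0.37) = 0.37
¬c = 1 − 0.37 = 0.63
¬c ⊕ b = min(1, 0.63 + 0.67) = min(1, 1.30) = 1.00
¬(¬c ⊕ b) = 1 − 1.00 = 0.00
((c ↔ b) ∧ (c ∧ a)) ⊕ ¬(¬c ⊕ b) = min(1, 0.37 + 0.00) = min(1, 0.37) = 0.37
¬(((c ↔ b) ∧ (c ∧ a)) ⊕ ¬(¬c ⊕ b)) = 1 − 0.37 = 0.63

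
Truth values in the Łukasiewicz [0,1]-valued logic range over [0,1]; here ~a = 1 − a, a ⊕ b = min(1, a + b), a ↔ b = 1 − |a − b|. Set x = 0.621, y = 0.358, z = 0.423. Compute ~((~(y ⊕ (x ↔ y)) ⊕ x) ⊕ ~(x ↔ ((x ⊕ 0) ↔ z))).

x ↔ y = 1 − |0.621 − 0.358| = 1 − 0.263 = 0.737
y ⊕ (x ↔ y) = min(1, 0.358 + 0.737) = min(1, 1.095) = 1.000
~(y ⊕ (x ↔ y)) = 1 − 1.000 = 0.000
~(y ⊕ (x ↔ y)) ⊕ x = min(1, 0.000 + 0.621) = min(1, 0.621) = 0.621
x ⊕ 0 = min(1, 0.621 + 0.000) = min(1, 0.621) = 0.621
(x ⊕ 0) ↔ z = 1 − |0.621 − 0.423| = 1 − 0.198 = 0.802
x ↔ ((x ⊕ 0) ↔ z) = 1 − |0.621 − 0.802| = 1 − 0.181 = 0.819
~(x ↔ ((x ⊕ 0) ↔ z)) = 1 − 0.819 = 0.181
(~(y ⊕ (x ↔ y)) ⊕ x) ⊕ ~(x ↔ ((x ⊕ 0) ↔ z)) = min(1, 0.621 + 0.181) = min(1, 0.802) = 0.802
~((~(y ⊕ (x ↔ y)) ⊕ x) ⊕ ~(x ↔ ((x ⊕ 0) ↔ z))) = 1 − 0.802 = 0.198

0.198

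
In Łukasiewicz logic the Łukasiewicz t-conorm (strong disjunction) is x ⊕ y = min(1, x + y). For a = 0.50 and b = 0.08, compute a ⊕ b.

a ⊕ b = min(1, 0.50 + 0.08) = min(1, 0.58) = 0.58
For comparison, the Gödel t-conorm max(x, y) would give 0.50.

0.58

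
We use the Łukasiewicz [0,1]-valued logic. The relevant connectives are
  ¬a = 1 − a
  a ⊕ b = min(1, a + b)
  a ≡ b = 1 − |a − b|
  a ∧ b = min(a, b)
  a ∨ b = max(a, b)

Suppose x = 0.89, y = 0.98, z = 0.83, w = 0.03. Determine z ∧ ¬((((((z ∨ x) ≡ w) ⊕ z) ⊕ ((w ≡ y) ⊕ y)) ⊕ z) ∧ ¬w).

z ∨ x = max(0.83, 0.89) = 0.89
(z ∨ x) ≡ w = 1 − |0.89 − 0.03| = 1 − 0.86 = 0.14
((z ∨ x) ≡ w) ⊕ z = min(1, 0.14 + 0.83) = min(1, 0.97) = 0.97
w ≡ y = 1 − |0.03 − 0.98| = 1 − 0.95 = 0.05
(w ≡ y) ⊕ y = min(1, 0.05 + 0.98) = min(1, 1.03) = 1.00
(((z ∨ x) ≡ w) ⊕ z) ⊕ ((w ≡ y) ⊕ y) = min(1, 0.97 + 1.00) = min(1, 1.97) = 1.00
((((z ∨ x) ≡ w) ⊕ z) ⊕ ((w ≡ y) ⊕ y)) ⊕ z = min(1, 1.00 + 0.83) = min(1, 1.83) = 1.00
¬w = 1 − 0.03 = 0.97
(((((z ∨ x) ≡ w) ⊕ z) ⊕ ((w ≡ y) ⊕ y)) ⊕ z) ∧ ¬w = min(1.00, 0.97) = 0.97
¬((((((z ∨ x) ≡ w) ⊕ z) ⊕ ((w ≡ y) ⊕ y)) ⊕ z) ∧ ¬w) = 1 − 0.97 = 0.03
z ∧ ¬((((((z ∨ x) ≡ w) ⊕ z) ⊕ ((w ≡ y) ⊕ y)) ⊕ z) ∧ ¬w) = min(0.83, 0.03) = 0.03

0.03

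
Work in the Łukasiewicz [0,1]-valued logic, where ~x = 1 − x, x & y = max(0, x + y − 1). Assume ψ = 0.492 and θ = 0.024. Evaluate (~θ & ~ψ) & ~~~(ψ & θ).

0.484

~θ = 1 − 0.024 = 0.976
~ψ = 1 − 0.492 = 0.508
~θ & ~ψ = max(0, 0.976 + 0.508 − 1) = max(0, 0.484) = 0.484
ψ & θ = max(0, 0.492 + 0.024 − 1) = max(0, -0.484) = 0.000
~(ψ & θ) = 1 − 0.000 = 1.000
~~(ψ & θ) = 1 − 1.000 = 0.000
~~~(ψ & θ) = 1 − 0.000 = 1.000
(~θ & ~ψ) & ~~~(ψ & θ) = max(0, 0.484 + 1.000 − 1) = max(0, 0.484) = 0.484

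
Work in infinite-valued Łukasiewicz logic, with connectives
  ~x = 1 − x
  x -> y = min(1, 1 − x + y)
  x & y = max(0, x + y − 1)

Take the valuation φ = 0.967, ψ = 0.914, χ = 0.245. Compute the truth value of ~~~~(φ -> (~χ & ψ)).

0.702

~χ = 1 − 0.245 = 0.755
~χ & ψ = max(0, 0.755 + 0.914 − 1) = max(0, 0.669) = 0.669
φ -> (~χ & ψ) = min(1, 1 − 0.967 + 0.669) = min(1, 0.702) = 0.702
~(φ -> (~χ & ψ)) = 1 − 0.702 = 0.298
~~(φ -> (~χ & ψ)) = 1 − 0.298 = 0.702
~~~(φ -> (~χ & ψ)) = 1 − 0.702 = 0.298
~~~~(φ -> (~χ & ψ)) = 1 − 0.298 = 0.702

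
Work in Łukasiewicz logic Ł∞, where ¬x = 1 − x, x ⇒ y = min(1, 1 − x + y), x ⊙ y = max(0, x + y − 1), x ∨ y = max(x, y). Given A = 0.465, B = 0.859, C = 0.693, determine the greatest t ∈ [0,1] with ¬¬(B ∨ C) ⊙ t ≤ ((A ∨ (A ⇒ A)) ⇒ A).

B ∨ C = max(0.859, 0.693) = 0.859
¬(B ∨ C) = 1 − 0.859 = 0.141
¬¬(B ∨ C) = 1 − 0.141 = 0.859
So the left factor is ¬¬(B ∨ C) = 0.859.
A ⇒ A = min(1, 1 − 0.465 + 0.465) = min(1, 1.000) = 1.000
A ∨ (A ⇒ A) = max(0.465, 1.000) = 1.000
(A ∨ (A ⇒ A)) ⇒ A = min(1, 1 − 1.000 + 0.465) = min(1, 0.465) = 0.465
So the right-hand bound is (A ∨ (A ⇒ A)) ⇒ A = 0.465.
The residuum of the Łukasiewicz t-norm gives the supremum: min(1, 1 − 0.859 + 0.465).
1 − 0.859 + 0.465 = 0.606, so t = min(1, 0.606) = 0.606.
Check: 0.859 ⊙ 0.606 = max(0, 0.465) = 0.465 ≤ 0.465.

0.606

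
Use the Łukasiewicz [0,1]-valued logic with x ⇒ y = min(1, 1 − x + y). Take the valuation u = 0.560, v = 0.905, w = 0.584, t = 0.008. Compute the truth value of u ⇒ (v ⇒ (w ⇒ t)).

0.959

w ⇒ t = min(1, 1 − 0.584 + 0.008) = min(1, 0.424) = 0.424
v ⇒ (w ⇒ t) = min(1, 1 − 0.905 + 0.424) = min(1, 0.519) = 0.519
u ⇒ (v ⇒ (w ⇒ t)) = min(1, 1 − 0.560 + 0.519) = min(1, 0.959) = 0.959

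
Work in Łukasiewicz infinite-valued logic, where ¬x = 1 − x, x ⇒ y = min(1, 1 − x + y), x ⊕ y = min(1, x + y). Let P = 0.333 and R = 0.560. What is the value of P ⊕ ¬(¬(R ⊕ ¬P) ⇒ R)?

0.333

¬P = 1 − 0.333 = 0.667
R ⊕ ¬P = min(1, 0.560 + 0.667) = min(1, 1.227) = 1.000
¬(R ⊕ ¬P) = 1 − 1.000 = 0.000
¬(R ⊕ ¬P) ⇒ R = min(1, 1 − 0.000 + 0.560) = min(1, 1.560) = 1.000
¬(¬(R ⊕ ¬P) ⇒ R) = 1 − 1.000 = 0.000
P ⊕ ¬(¬(R ⊕ ¬P) ⇒ R) = min(1, 0.333 + 0.000) = min(1, 0.333) = 0.333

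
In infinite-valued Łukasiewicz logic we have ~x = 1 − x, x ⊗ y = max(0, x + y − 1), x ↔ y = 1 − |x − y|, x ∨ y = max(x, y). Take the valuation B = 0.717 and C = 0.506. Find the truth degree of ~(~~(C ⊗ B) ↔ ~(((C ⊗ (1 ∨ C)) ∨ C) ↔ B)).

C ⊗ B = max(0, 0.506 + 0.717 − 1) = max(0, 0.223) = 0.223
~(C ⊗ B) = 1 − 0.223 = 0.777
~~(C ⊗ B) = 1 − 0.777 = 0.223
1 ∨ C = max(1.000, 0.506) = 1.000
C ⊗ (1 ∨ C) = max(0, 0.506 + 1.000 − 1) = max(0, 0.506) = 0.506
(C ⊗ (1 ∨ C)) ∨ C = max(0.506, 0.506) = 0.506
((C ⊗ (1 ∨ C)) ∨ C) ↔ B = 1 − |0.506 − 0.717| = 1 − 0.211 = 0.789
~(((C ⊗ (1 ∨ C)) ∨ C) ↔ B) = 1 − 0.789 = 0.211
~~(C ⊗ B) ↔ ~(((C ⊗ (1 ∨ C)) ∨ C) ↔ B) = 1 − |0.223 − 0.211| = 1 − 0.012 = 0.988
~(~~(C ⊗ B) ↔ ~(((C ⊗ (1 ∨ C)) ∨ C) ↔ B)) = 1 − 0.988 = 0.012

0.012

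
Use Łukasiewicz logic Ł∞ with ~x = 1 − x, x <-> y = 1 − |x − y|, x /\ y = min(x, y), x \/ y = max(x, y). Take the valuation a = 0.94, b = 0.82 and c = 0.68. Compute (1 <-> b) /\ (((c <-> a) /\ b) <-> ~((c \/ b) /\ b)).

1 <-> b = 1 − |1.00 − 0.82| = 1 − 0.18 = 0.82
c <-> a = 1 − |0.68 − 0.94| = 1 − 0.26 = 0.74
(c <-> a) /\ b = min(0.74, 0.82) = 0.74
c \/ b = max(0.68, 0.82) = 0.82
(c \/ b) /\ b = min(0.82, 0.82) = 0.82
~((c \/ b) /\ b) = 1 − 0.82 = 0.18
((c <-> a) /\ b) <-> ~((c \/ b) /\ b) = 1 − |0.74 − 0.18| = 1 − 0.56 = 0.44
(1 <-> b) /\ (((c <-> a) /\ b) <-> ~((c \/ b) /\ b)) = min(0.82, 0.44) = 0.44

0.44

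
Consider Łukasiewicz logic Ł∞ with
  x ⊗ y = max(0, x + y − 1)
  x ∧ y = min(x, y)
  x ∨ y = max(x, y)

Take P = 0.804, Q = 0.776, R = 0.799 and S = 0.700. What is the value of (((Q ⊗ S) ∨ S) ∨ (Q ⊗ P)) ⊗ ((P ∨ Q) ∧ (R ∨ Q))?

Q ⊗ S = max(0, 0.776 + 0.700 − 1) = max(0, 0.476) = 0.476
(Q ⊗ S) ∨ S = max(0.476, 0.700) = 0.700
Q ⊗ P = max(0, 0.776 + 0.804 − 1) = max(0, 0.580) = 0.580
((Q ⊗ S) ∨ S) ∨ (Q ⊗ P) = max(0.700, 0.580) = 0.700
P ∨ Q = max(0.804, 0.776) = 0.804
R ∨ Q = max(0.799, 0.776) = 0.799
(P ∨ Q) ∧ (R ∨ Q) = min(0.804, 0.799) = 0.799
(((Q ⊗ S) ∨ S) ∨ (Q ⊗ P)) ⊗ ((P ∨ Q) ∧ (R ∨ Q)) = max(0, 0.700 + 0.799 − 1) = max(0, 0.499) = 0.499

0.499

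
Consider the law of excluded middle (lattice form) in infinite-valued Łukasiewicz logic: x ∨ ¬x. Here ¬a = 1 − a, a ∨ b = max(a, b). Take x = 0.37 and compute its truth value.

¬x = 1 − 0.37 = 0.63
x ∨ ¬x = max(0.37, 0.63) = 0.63
(The value 0.63 < 1 shows this instance is not satisfied; not a Ł∞-tautology — its value is max(a, 1−a).)

0.63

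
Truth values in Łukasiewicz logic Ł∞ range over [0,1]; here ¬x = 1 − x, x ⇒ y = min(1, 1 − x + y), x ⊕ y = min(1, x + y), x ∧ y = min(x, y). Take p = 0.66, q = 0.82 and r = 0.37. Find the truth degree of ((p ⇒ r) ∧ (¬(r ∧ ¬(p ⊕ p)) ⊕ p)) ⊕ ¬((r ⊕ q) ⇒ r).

1.00

p ⇒ r = min(1, 1 − 0.66 + 0.37) = min(1, 0.71) = 0.71
p ⊕ p = min(1, 0.66 + 0.66) = min(1, 1.32) = 1.00
¬(p ⊕ p) = 1 − 1.00 = 0.00
r ∧ ¬(p ⊕ p) = min(0.37, 0.00) = 0.00
¬(r ∧ ¬(p ⊕ p)) = 1 − 0.00 = 1.00
¬(r ∧ ¬(p ⊕ p)) ⊕ p = min(1, 1.00 + 0.66) = min(1, 1.66) = 1.00
(p ⇒ r) ∧ (¬(r ∧ ¬(p ⊕ p)) ⊕ p) = min(0.71, 1.00) = 0.71
r ⊕ q = min(1, 0.37 + 0.82) = min(1, 1.19) = 1.00
(r ⊕ q) ⇒ r = min(1, 1 − 1.00 + 0.37) = min(1, 0.37) = 0.37
¬((r ⊕ q) ⇒ r) = 1 − 0.37 = 0.63
((p ⇒ r) ∧ (¬(r ∧ ¬(p ⊕ p)) ⊕ p)) ⊕ ¬((r ⊕ q) ⇒ r) = min(1, 0.71 + 0.63) = min(1, 1.34) = 1.00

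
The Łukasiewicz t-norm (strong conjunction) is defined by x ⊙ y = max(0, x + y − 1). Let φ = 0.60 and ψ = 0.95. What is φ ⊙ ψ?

φ ⊙ ψ = max(0, 0.60 + 0.95 − 1) = max(0, 0.55) = 0.55
For comparison, the Gödel (minimum) t-norm min(x, y) would give 0.60.

0.55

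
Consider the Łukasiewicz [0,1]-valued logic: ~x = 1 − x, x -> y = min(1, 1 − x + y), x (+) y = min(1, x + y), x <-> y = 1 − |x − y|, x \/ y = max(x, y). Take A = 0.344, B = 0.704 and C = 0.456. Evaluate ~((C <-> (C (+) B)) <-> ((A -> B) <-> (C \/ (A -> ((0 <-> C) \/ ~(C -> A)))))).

0.544

C (+) B = min(1, 0.456 + 0.704) = min(1, 1.160) = 1.000
C <-> (C (+) B) = 1 − |0.456 − 1.000| = 1 − 0.544 = 0.456
A -> B = min(1, 1 − 0.344 + 0.704) = min(1, 1.360) = 1.000
0 <-> C = 1 − |0.000 − 0.456| = 1 − 0.456 = 0.544
C -> A = min(1, 1 − 0.456 + 0.344) = min(1, 0.888) = 0.888
~(C -> A) = 1 − 0.888 = 0.112
(0 <-> C) \/ ~(C -> A) = max(0.544, 0.112) = 0.544
A -> ((0 <-> C) \/ ~(C -> A)) = min(1, 1 − 0.344 + 0.544) = min(1, 1.200) = 1.000
C \/ (A -> ((0 <-> C) \/ ~(C -> A))) = max(0.456, 1.000) = 1.000
(A -> B) <-> (C \/ (A -> ((0 <-> C) \/ ~(C -> A)))) = 1 − |1.000 − 1.000| = 1 − 0.000 = 1.000
(C <-> (C (+) B)) <-> ((A -> B) <-> (C \/ (A -> ((0 <-> C) \/ ~(C -> A))))) = 1 − |0.456 − 1.000| = 1 − 0.544 = 0.456
~((C <-> (C (+) B)) <-> ((A -> B) <-> (C \/ (A -> ((0 <-> C) \/ ~(C -> A)))))) = 1 − 0.456 = 0.544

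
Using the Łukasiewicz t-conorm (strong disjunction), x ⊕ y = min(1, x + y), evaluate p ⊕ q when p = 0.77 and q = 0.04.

p ⊕ q = min(1, 0.77 + 0.04) = min(1, 0.81) = 0.81
For comparison, the Gödel t-conorm max(x, y) would give 0.77.

0.81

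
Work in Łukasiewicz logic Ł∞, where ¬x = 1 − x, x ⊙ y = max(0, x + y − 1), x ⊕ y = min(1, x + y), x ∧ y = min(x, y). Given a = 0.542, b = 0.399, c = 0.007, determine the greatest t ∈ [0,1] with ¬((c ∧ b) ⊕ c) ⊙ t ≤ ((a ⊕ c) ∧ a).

c ∧ b = min(0.007, 0.399) = 0.007
(c ∧ b) ⊕ c = min(1, 0.007 + 0.007) = min(1, 0.014) = 0.014
¬((c ∧ b) ⊕ c) = 1 − 0.014 = 0.986
So the left factor is ¬((c ∧ b) ⊕ c) = 0.986.
a ⊕ c = min(1, 0.542 + 0.007) = min(1, 0.549) = 0.549
(a ⊕ c) ∧ a = min(0.549, 0.542) = 0.542
So the right-hand bound is (a ⊕ c) ∧ a = 0.542.
The residuum of the Łukasiewicz t-norm gives the supremum: min(1, 1 − 0.986 + 0.542).
1 − 0.986 + 0.542 = 0.556, so t = min(1, 0.556) = 0.556.
Check: 0.986 ⊙ 0.556 = max(0, 0.542) = 0.542 ≤ 0.542.

0.556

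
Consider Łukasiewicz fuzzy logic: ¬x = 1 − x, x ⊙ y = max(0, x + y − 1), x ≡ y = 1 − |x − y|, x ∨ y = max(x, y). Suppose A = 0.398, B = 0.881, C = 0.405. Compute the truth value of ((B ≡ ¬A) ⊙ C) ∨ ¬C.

¬A = 1 − 0.398 = 0.602
B ≡ ¬A = 1 − |0.881 − 0.602| = 1 − 0.279 = 0.721
(B ≡ ¬A) ⊙ C = max(0, 0.721 + 0.405 − 1) = max(0, 0.126) = 0.126
¬C = 1 − 0.405 = 0.595
((B ≡ ¬A) ⊙ C) ∨ ¬C = max(0.126, 0.595) = 0.595

0.595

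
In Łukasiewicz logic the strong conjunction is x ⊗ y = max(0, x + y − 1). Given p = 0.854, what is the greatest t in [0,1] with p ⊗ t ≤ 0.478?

0.624

The residuum of the Łukasiewicz t-norm gives the supremum: min(1, 1 − 0.854 + 0.478).
1 − 0.854 + 0.478 = 0.624, so t = min(1, 0.624) = 0.624.
Check: 0.854 ⊗ 0.624 = max(0, 0.478) = 0.478 ≤ 0.478.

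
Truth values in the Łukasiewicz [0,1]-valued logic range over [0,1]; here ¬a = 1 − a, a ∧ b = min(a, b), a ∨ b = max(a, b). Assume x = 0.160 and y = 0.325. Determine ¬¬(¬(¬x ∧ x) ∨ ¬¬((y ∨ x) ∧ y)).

¬x = 1 − 0.160 = 0.840
¬x ∧ x = min(0.840, 0.160) = 0.160
¬(¬x ∧ x) = 1 − 0.160 = 0.840
y ∨ x = max(0.325, 0.160) = 0.325
(y ∨ x) ∧ y = min(0.325, 0.325) = 0.325
¬((y ∨ x) ∧ y) = 1 − 0.325 = 0.675
¬¬((y ∨ x) ∧ y) = 1 − 0.675 = 0.325
¬(¬x ∧ x) ∨ ¬¬((y ∨ x) ∧ y) = max(0.840, 0.325) = 0.840
¬(¬(¬x ∧ x) ∨ ¬¬((y ∨ x) ∧ y)) = 1 − 0.840 = 0.160
¬¬(¬(¬x ∧ x) ∨ ¬¬((y ∨ x) ∧ y)) = 1 − 0.160 = 0.840

0.840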